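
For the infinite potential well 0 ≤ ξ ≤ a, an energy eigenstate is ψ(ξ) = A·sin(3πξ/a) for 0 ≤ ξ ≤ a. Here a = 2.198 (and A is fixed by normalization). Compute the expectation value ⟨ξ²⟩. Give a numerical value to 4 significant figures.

The expectation value is the |ψ|²-weighted average of ξ^2: ∫ ξ^2|ψ|² dξ.
The ratio of the moment integral to the normalization integral gives ⟨ξ²⟩ = -a^2/(18·π^2) + a^2/3.
Putting a = 2.198 gives 1.5832.

⟨ξ^2⟩ ≈ 1.583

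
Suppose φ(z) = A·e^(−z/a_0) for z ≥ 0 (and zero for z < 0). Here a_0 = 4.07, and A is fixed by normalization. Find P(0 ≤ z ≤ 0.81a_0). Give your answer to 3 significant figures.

P = ∫_{0}^{0.81a_0} |φ(z)|² dz.
Since A² = 1/(a_0/2), this is the region integral divided by the full normalization integral.
Substituting u = z/a_0, A² and the length scale cancel in the ratio: P = ∫_{0}^{0.81} e^(-2·u) du / ∫_{0}^{∞} e^(-2·u) du.
With ∫ e^(-2·u) du = -e^(-2·u)/2 + C, the region integral is 1/2 - e^(-81/50)/2 and the full one is 1/2.
This works out to P = 0.8021.

P ≈ 0.802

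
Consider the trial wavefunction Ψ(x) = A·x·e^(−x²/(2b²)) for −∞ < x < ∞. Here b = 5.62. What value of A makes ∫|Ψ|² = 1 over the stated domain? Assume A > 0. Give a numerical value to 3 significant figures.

A ≈ 0.0797

Require ∫ |Ψ|² dx = 1 over the whole domain.
With ∫_{−∞}^{∞} x^(2m) e^(−αx²) dx = (2m−1)!!·√π / (2^m α^(m+1/2)), the integral (without the A² prefactor) comes out to √(π)·b^3/2.
Setting this equal to 1 gives A² = 1/(√(π)·b^3/2).
With b = 5.62: A² = 0.006357 and A = 0.07973.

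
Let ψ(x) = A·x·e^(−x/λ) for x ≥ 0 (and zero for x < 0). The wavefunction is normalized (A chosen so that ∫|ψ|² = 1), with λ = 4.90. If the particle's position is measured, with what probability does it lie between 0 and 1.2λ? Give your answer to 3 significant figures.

P ≈ 0.430

|ψ|² is the probability density, so P = ∫_{0}^{1.2λ} |ψ|² dx.
With A² fixed by ∫|ψ|² = 1, i.e. A² = (λ^3/4)^(−1), substitute and integrate.
In terms of u = x/λ (A² and the length scale cancel between numerator and denominator), P = [∫_{0}^{1.2} u^2·e^(-2·u) du] / [∫_{0}^{∞} u^2·e^(-2·u) du].
Using ∫ u^2·e^(-2·u) du = -(2·u^2 + 2·u + 1)·e^(-2·u)/4, the numerator is 1/4 - 157·e^(-12/5)/100 and the denominator is 1/4.
Taking the ratio, P = 0.4303.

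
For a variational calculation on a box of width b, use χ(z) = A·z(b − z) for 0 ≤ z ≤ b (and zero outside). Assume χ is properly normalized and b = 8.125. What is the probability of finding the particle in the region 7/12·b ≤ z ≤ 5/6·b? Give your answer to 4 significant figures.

P ≈ 0.3111

|χ|² is the probability density, so P = ∫_{7/12·b}^{5/6·b} |χ|² dz.
Since A² = 1/(b^5/30), this is the region integral divided by the full normalization integral.
Substituting u = z/b, A² and the length scale cancel in the ratio: P = ∫_{7/12}^{5/6} u^2·(1 - u)^2 du / ∫_{0}^{1} u^2·(1 - u)^2 du.
An antiderivative of u^2·(1 - u)^2 is u^3·(6·u^2 - 15·u + 10)/30; evaluating from 7/12 to 5/6 gives ≈ 0.0103709, while the full integral is 1/30.
Evaluating gives P = 0.31113.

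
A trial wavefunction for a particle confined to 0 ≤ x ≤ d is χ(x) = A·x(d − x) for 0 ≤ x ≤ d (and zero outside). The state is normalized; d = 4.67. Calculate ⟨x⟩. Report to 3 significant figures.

⟨x⟩ = ∫ x |χ|² dx over the full domain.
Since the A² factors cancel between numerator and denominator, ⟨x⟩ = d/2.
Putting d = 4.67 gives 2.335.

⟨x⟩ ≈ 2.34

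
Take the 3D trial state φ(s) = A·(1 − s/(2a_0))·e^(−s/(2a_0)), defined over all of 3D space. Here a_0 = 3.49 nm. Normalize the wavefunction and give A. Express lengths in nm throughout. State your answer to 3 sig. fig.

We need A² ∫|f|² 4πs² ds = 1, taking the integral from 0 to ∞.
In 3D with spherical symmetry the volume element is 4πs² ds.
Using ∫₀^∞ sⁿ e^(−αs) ds = n!/αⁿ⁺¹, carrying out the integral gives A² · 8·π·a_0^3.
Hence A² = 1/[8·π·a_0^3].
Plugging in a_0 = 3.49 yields A = 0.03059.

A ≈ 0.0306 nm^(-3/2)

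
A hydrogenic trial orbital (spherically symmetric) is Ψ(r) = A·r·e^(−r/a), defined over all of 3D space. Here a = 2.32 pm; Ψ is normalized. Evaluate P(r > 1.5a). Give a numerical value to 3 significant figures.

P = ∫ |Ψ|² 4πr² dr over r > 1.5a.
A² is fixed by ∫₀^∞ 4πr²|Ψ|² dr = 1, i.e. A² = (3·π·a^5)^(−1).
Substituting u = r/a, A², 4π and the length scale all cancel in the ratio: P = ∫_{1.5}^{∞} u^4·e^(-2·u) du / ∫_{0}^{∞} u^4·e^(-2·u) du.
With ∫ u^4·e^(-2·u) du = -(u^4/2 + u^3 + 3·u^2/2 + 3·u/2 + 3/4)·e^(-2·u) + C, the region integral is 393·e^(-3)/32 and the full one is 3/4.
The region integral divided by the full integral gives P = 0.8153.

P ≈ 0.815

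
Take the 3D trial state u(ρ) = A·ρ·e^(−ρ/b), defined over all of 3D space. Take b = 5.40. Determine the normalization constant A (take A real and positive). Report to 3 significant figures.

Require ∫ |u|² 4πρ² dρ = 1 over the whole domain.
In 3D with spherical symmetry the volume element is 4πρ² dρ.
The integral (without the A² prefactor) comes out to 3·π·b^5.
Setting this equal to 1 gives A² = 1/(3·π·b^5).
Plugging in b = 5.40 yields A = 0.004807.

A ≈ 0.00481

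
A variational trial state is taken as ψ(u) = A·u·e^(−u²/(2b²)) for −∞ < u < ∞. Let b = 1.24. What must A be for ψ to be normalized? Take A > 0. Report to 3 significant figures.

Require ∫ |ψ|² du = 1 over the whole domain.
With ψ = A·u·e^(−u²/(2b²)), the integral evaluates to A²·[√(π)·b^3/2].
Hence A² = 1/[√(π)·b^3/2].
With b = 1.24: A² = 0.5918 and A = 0.7693.

A ≈ 0.769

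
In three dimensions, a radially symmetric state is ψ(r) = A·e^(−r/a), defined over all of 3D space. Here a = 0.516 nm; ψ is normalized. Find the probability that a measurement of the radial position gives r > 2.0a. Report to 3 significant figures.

P = ∫ |ψ|² 4πr² dr over r > 2.0a.
Normalization gives A² = 1/(π·a^3).
In terms of u = r/a (A², 4π and the length scale all cancel between numerator and denominator), P = [∫_{2.0}^{∞} u^2·e^(-2·u) du] / [∫_{0}^{∞} u^2·e^(-2·u) du].
With ∫ u^2·e^(-2·u) du = -(2·u^2 + 2·u + 1)·e^(-2·u)/4 + C, the region integral is 13·e^(-4)/4 and the full one is 1/4.
This evaluates to P = 0.2381.

P ≈ 0.238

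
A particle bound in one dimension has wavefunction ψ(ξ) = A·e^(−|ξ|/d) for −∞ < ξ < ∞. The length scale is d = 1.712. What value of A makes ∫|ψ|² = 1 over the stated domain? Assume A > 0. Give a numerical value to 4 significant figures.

A ≈ 0.7643

Normalization requires ∫|ψ|² dξ = 1, integrated from −∞ to ∞.
∫|ψ|² dξ = A²·(d).
Hence A² = 1/[d].
Plugging in d = 1.712 yields A = 0.76427.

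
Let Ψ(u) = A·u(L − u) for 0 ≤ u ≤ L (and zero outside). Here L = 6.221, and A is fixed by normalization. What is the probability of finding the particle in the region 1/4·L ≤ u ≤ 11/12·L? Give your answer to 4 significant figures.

The probability is P = ∫ |Ψ|² du over [1/4·L, 11/12·L].
Since A² = 1/(L^5/30), this is the region integral divided by the full normalization integral.
Substituting t = u/L, A² and the length scale cancel in the ratio: P = ∫_{1/4}^{11/12} t^2·(1 - t)^2 dt / ∫_{0}^{1} t^2·(1 - t)^2 dt.
An antiderivative of t^2·(1 - t)^2 is t^3·(6·t^2 - 15·t + 10)/30; evaluating from 1/4 to 11/12 gives ≈ 0.0297132, while the full integral is 1/30.
Taking the ratio, P = 4621/5184.

P ≈ 0.8914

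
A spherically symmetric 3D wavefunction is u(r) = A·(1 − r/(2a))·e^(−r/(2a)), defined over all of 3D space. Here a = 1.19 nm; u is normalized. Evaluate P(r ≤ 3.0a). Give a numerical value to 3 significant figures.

P ≈ 0.0727

Integrate the radial probability density 4πr²|u|² over r ≤ 3.0a.
Normalization gives A² = 1/(8·π·a^3).
Substituting t = r/a, A², 4π and the length scale all cancel in the ratio: P = ∫_{0}^{3.0} t^2·(1 - t/2)^2·e^(-t) dt / ∫_{0}^{∞} t^2·(1 - t/2)^2·e^(-t) dt.
An antiderivative of t^2·(1 - t/2)^2·e^(-t) is -(t^4/4 + t^2 + 2·t + 2)·e^(-t); evaluating from 0 to 3.0 gives 2 - 149·e^(-3)/4, while the full integral is 2.
Taking the ratio yields P = 0.07272.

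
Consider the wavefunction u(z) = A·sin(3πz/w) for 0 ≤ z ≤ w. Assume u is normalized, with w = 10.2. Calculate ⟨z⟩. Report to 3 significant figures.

⟨z⟩ ≈ 5.10

By definition ⟨z⟩ = ∫ z |u(z)|² dz.
With ∫₀^w sin²(nπz/w) dz = w/2, the ratio of the moment integral to the normalization integral gives ⟨z⟩ = w/2.
Putting w = 10.2 gives 5.100.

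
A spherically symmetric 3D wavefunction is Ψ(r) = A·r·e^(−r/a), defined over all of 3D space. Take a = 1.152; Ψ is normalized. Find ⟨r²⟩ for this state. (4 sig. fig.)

The expectation value is the |Ψ|²-weighted average of r^2: ∫ r^2|Ψ|² 4πr² dr.
Using ∫₀^∞ rⁿ e^(−αr) dr = n!/αⁿ⁺¹, since the A² factors cancel between numerator and denominator, ⟨r²⟩ = 15·a^2/2.
With a = 1.152, ⟨r^2⟩ = 9.9533.

⟨r^2⟩ ≈ 9.953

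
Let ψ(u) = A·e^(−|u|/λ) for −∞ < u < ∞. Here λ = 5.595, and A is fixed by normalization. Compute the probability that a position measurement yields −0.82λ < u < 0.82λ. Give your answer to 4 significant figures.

P ≈ 0.8060

P = ∫_{−0.82λ}^{0.82λ} |ψ(u)|² du.
The normalization integral ∫|ψ|²du over the whole domain equals λ·A², and A² cancels in the ratio.
By symmetry take twice the u ≥ 0 contribution in numerator and denominator; the 2's cancel. In terms of t = u/λ (A² and the length scale cancel between numerator and denominator), P = [∫_{0}^{0.82} e^(-2·t) dt] / [∫_{0}^{∞} e^(-2·t) dt].
An antiderivative of e^(-2·t) is -e^(-2·t)/2; evaluating from 0 to 0.82 gives 1/2 - e^(-41/25)/2, while the full integral is 1/2.
The result is P = 0.80602.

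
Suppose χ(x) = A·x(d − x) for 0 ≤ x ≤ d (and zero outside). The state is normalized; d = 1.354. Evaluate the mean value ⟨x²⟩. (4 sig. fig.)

⟨x^2⟩ ≈ 0.5238

⟨x²⟩ = ∫ x^2 |χ|² dx over the full domain.
Since the A² factors cancel between numerator and denominator, ⟨x²⟩ = 2·d^2/7.
Putting d = 1.354 gives 0.52380.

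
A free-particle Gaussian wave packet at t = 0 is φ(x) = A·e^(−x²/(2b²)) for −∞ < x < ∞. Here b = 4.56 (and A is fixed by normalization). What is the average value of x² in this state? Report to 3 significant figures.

⟨x^2⟩ ≈ 10.4

⟨x²⟩ = ∫ x^2 |φ|² dx over the full domain.
With ∫_{−∞}^{∞} x^(2m) e^(−αx²) dx = (2m−1)!!·√π / (2^m α^(m+1/2)), the ratio of the moment integral to the normalization integral gives ⟨x²⟩ = b^2/2.
Putting b = 4.56 gives 10.40.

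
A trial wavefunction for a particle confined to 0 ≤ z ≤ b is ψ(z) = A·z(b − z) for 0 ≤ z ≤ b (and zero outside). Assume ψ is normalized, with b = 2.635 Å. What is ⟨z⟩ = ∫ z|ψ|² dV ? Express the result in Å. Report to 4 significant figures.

The expectation value is the |ψ|²-weighted average of z: ∫ z|ψ|² dz.
Expanding the polynomial and integrating term by term, evaluating both integrals, ⟨z⟩ = b/2.
Putting b = 2.635 gives 1.3175.

⟨z⟩ ≈ 1.318 Å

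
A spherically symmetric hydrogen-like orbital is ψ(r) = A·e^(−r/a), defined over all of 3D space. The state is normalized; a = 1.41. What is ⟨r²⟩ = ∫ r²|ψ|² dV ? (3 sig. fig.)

⟨r^2⟩ ≈ 5.96

⟨r²⟩ = ∫ r^2 |ψ|² 4πr² dr over the full domain.
Using ∫₀^∞ rⁿ e^(−αr) dr = n!/αⁿ⁺¹, the ratio of the moment integral to the normalization integral gives ⟨r²⟩ = 3·a^2.
Putting a = 1.41 gives 5.964.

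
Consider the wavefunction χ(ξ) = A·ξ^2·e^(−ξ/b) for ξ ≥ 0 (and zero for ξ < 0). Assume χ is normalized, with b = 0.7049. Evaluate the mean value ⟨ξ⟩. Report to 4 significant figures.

By definition ⟨ξ⟩ = ∫ ξ |χ(ξ)|² dξ.
Using ∫₀^∞ ξⁿ e^(−αξ) dξ = n!/αⁿ⁺¹, since the A² factors cancel between numerator and denominator, ⟨ξ⟩ = 5·b/2.
Putting b = 0.7049 gives 1.7623.

⟨ξ⟩ ≈ 1.762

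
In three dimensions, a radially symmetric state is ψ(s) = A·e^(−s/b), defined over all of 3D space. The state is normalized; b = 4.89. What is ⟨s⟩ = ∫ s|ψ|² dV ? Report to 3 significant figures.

⟨s⟩ ≈ 7.34

By definition ⟨s⟩ = ∫ s |ψ(s)|² 4πs² ds.
The ratio of the moment integral to the normalization integral gives ⟨s⟩ = 3·b/2.
With b = 4.89, ⟨s⟩ = 7.335.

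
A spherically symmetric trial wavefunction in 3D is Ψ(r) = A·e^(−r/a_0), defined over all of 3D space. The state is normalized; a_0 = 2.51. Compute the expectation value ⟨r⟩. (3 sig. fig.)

By definition ⟨r⟩ = ∫ r |Ψ(r)|² 4πr² dr.
With ∫₀^∞ r^3 e^(−αr) dr = 3!/α^4, evaluating both integrals, ⟨r⟩ = 3·a_0/2.
With a_0 = 2.51, ⟨r⟩ = 3.765.

⟨r⟩ ≈ 3.77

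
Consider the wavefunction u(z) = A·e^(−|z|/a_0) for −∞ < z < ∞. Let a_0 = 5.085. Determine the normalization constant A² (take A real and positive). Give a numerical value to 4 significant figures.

A^2 ≈ 0.1967

The normalization condition is ∫|u|² dz = 1 from −∞ to ∞.
∫|u|² dz = A²·(a_0).
So A² = (a_0)^(−1).
With a_0 = 5.085: A² = 0.19666 and A = 0.44346.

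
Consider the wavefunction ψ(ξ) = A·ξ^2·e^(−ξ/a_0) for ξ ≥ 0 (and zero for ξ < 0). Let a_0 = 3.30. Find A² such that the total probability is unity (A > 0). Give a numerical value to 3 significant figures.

Require ∫ |ψ|² dξ = 1 over the whole domain.
Using ∫₀^∞ ξⁿ e^(−αξ) dξ = n!/αⁿ⁺¹, ∫|ψ|² dξ = A²·(3·a_0^5/4).
Hence A² = 1/[3·a_0^5/4].
Plugging in a_0 = 3.30 yields A = 0.05837.

A^2 ≈ 0.00341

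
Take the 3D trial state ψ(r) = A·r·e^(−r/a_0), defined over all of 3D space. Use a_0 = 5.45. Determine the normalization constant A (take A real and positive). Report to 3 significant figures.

Normalization requires ∫|ψ|² 4πr² dr = 1, integrated from 0 to ∞.
The angular integral contributes 4π, leaving ∫₀^∞ r²|ψ|² dr.
Using ∫₀^∞ rⁿ e^(−αr) dr = n!/αⁿ⁺¹, with ψ = A·r·e^(−r/a_0), the integral evaluates to A²·[3·π·a_0^5].
Plugging in a_0 = 5.45 yields A = 0.004698.

A ≈ 0.00470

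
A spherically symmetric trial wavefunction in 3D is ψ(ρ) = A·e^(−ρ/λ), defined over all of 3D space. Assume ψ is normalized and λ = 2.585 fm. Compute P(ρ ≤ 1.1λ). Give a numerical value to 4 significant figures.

P = ∫ |ψ|² 4πρ² dρ over ρ ≤ 1.1λ.
Normalization gives A² = 1/(π·λ^3).
In terms of u = ρ/λ (A², 4π and the length scale all cancel between numerator and denominator), P = [∫_{0}^{1.1} u^2·e^(-2·u) du] / [∫_{0}^{∞} u^2·e^(-2·u) du].
With ∫ u^2·e^(-2·u) du = -(2·u^2 + 2·u + 1)·e^(-2·u)/4 + C, the region integral is 1/4 - 281·e^(-11/5)/200 and the full one is 1/4.
This evaluates to P = 0.37729.

P ≈ 0.3773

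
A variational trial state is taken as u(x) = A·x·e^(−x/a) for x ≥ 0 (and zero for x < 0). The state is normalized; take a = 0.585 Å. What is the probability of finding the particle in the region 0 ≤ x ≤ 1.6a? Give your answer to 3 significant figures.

P ≈ 0.620

P = ∫_{0}^{1.6a} |u(x)|² dx.
Since A² = 1/(a^3/4), this is the region integral divided by the full normalization integral.
Let t = x/a; then A² and the length scale cancel, so P = ∫_{0}^{1.6} t^2·e^(-2·t) dt ÷ ∫_{0}^{∞} t^2·e^(-2·t) dt.
An antiderivative of t^2·e^(-2·t) is -(2·t^2 + 2·t + 1)·e^(-2·t)/4; evaluating from 0 to 1.6 gives 1/4 - 233·e^(-16/5)/100, while the full integral is 1/4.
The result is P = 0.6201.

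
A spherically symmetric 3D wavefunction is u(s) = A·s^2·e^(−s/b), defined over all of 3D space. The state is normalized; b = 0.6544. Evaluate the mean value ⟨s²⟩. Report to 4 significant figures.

⟨s^2⟩ ≈ 5.995

⟨s²⟩ = ∫ s^2 |u|² 4πs² ds over the full domain.
Evaluating both integrals, ⟨s²⟩ = 14·b^2.
Putting b = 0.6544 gives 5.9954.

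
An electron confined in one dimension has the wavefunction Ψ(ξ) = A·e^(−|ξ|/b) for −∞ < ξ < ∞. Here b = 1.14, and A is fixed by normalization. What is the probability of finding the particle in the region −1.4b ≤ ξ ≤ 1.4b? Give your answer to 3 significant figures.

|Ψ|² is the probability density, so P = ∫_{−1.4b}^{1.4b} |Ψ|² dξ.
The normalization integral ∫|Ψ|²dξ over the whole domain equals b·A², and A² cancels in the ratio.
Both integrals are even about ξ = 0, so only the ξ ≥ 0 halves are needed (the factors of 2 cancel). Let u = ξ/b; then A² and the length scale cancel, so P = ∫_{0}^{1.4} e^(-2·u) du ÷ ∫_{0}^{∞} e^(-2·u) du.
With ∫ e^(-2·u) du = -e^(-2·u)/2 + C, the region integral is 1/2 - e^(-14/5)/2 and the full one is 1/2.
The result is P = 0.9392.

P ≈ 0.939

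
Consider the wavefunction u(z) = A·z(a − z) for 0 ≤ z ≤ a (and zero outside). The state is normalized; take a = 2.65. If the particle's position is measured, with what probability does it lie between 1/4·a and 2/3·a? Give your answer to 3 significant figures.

P ≈ 0.687

The probability is P = ∫ |u|² dz over [1/4·a, 2/3·a].
With A² fixed by ∫|u|² = 1, i.e. A² = (a^5/30)^(−1), substitute and integrate.
Let t = z/a; then A² and the length scale cancel, so P = ∫_{1/4}^{2/3} t^2·(1 - t)^2 dt ÷ ∫_{0}^{1} t^2·(1 - t)^2 dt.
Using ∫ t^2·(1 - t)^2 dt = t^3·(6·t^2 - 15·t + 10)/30, the numerator is ≈ 0.022887 and the denominator is 1/30.
The result is P = 0.6866.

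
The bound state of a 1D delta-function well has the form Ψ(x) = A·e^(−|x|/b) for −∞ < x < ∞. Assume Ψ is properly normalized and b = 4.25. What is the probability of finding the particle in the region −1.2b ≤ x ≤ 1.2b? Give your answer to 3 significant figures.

P ≈ 0.909

P = ∫_{−1.2b}^{1.2b} |Ψ(x)|² dx.
The normalization integral ∫|Ψ|²dx over the whole domain equals b·A², and A² cancels in the ratio.
Both integrals are even about x = 0, so only the x ≥ 0 halves are needed (the factors of 2 cancel). Let u = x/b; then A² and the length scale cancel, so P = ∫_{0}^{1.2} e^(-2·u) du ÷ ∫_{0}^{∞} e^(-2·u) du.
Using ∫ e^(-2·u) du = -e^(-2·u)/2, the numerator is 1/2 - e^(-12/5)/2 and the denominator is 1/2.
Taking the ratio, P = 0.9093.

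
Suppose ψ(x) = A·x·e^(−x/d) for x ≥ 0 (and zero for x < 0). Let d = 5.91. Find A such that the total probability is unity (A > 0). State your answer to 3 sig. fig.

A ≈ 0.139

Require ∫ |ψ|² dx = 1 over the whole domain.
Using ∫₀^∞ xⁿ e^(−αx) dx = n!/αⁿ⁺¹, with ψ = A·x·e^(−x/d), the integral evaluates to A²·[d^3/4].
With d = 5.91: A² = 0.01938 and A = 0.1392.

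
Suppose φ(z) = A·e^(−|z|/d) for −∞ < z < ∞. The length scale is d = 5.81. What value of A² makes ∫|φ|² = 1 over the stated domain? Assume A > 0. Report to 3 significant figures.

A^2 ≈ 0.172

Normalization requires ∫|φ|² dz = 1, integrated from −∞ to ∞.
Recall ∫₀^∞ z^m e^(−z/β) dz = m!·β^(m+1), with φ = A·e^(−|z|/d), the integral evaluates to A²·[d].
Hence A² = 1/[d].
Plugging in d = 5.81 yields A = 0.4149.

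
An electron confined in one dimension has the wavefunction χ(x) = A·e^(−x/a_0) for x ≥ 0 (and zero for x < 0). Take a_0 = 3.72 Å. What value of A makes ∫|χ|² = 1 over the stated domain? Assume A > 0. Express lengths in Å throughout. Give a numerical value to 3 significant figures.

Require ∫ |χ|² dx = 1 over the whole domain.
The integral (without the A² prefactor) comes out to a_0/2.
Hence A² = 1/[a_0/2].
With a_0 = 3.72: A² = 0.5376 and A = 0.7332.

A ≈ 0.733 Å^(-1/2)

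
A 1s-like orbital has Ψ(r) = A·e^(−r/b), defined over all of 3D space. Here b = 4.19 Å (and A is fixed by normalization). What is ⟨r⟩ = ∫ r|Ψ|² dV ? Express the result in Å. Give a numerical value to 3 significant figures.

⟨r⟩ ≈ 6.29 Å

The expectation value is the |Ψ|²-weighted average of r: ∫ r|Ψ|² 4πr² dr.
Using ∫₀^∞ rⁿ e^(−αr) dr = n!/αⁿ⁺¹, the ratio of the moment integral to the normalization integral gives ⟨r⟩ = 3·b/2.
With b = 4.19, ⟨r⟩ = 6.285.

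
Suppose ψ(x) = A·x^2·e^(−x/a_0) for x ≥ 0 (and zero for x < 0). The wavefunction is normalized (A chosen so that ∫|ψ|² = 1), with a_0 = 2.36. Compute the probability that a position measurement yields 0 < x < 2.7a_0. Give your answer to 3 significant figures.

|ψ|² is the probability density, so P = ∫_{0}^{2.7a_0} |ψ|² dx.
The normalization integral ∫|ψ|²dx over the whole domain equals 3·a_0^5/4·A², and A² cancels in the ratio.
Let u = x/a_0; then A² and the length scale cancel, so P = ∫_{0}^{2.7} u^4·e^(-2·u) du ÷ ∫_{0}^{∞} u^4·e^(-2·u) du.
Using ∫ u^4·e^(-2·u) du = -(u^4/2 + u^3 + 3·u^2/2 + 3·u/2 + 3/4)·e^(-2·u), the numerator is ≈ 0.47002 and the denominator is 3/4.
The result is P = 0.6267.

P ≈ 0.627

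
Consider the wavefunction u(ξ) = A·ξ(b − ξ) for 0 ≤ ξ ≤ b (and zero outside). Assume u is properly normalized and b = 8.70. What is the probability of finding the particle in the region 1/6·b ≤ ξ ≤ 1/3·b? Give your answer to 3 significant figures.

P ≈ 0.174

|u|² is the probability density, so P = ∫_{1/6·b}^{1/3·b} |u|² dξ.
The normalization integral ∫|u|²dξ over the whole domain equals b^5/30·A², and A² cancels in the ratio.
In terms of t = ξ/b (A² and the length scale cancel between numerator and denominator), P = [∫_{1/6}^{1/3} t^2·(1 - t)^2 dt] / [∫_{0}^{1} t^2·(1 - t)^2 dt].
An antiderivative of t^2·(1 - t)^2 is t^3·(6·t^2 - 15·t + 10)/30; evaluating from 1/6 to 1/3 gives ≈ 0.0058128, while the full integral is 1/30.
The result is P = 113/648.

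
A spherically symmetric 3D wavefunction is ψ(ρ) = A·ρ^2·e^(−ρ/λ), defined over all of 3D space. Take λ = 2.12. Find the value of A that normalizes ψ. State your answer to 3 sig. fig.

Normalization requires ∫|ψ|² 4πρ² dρ = 1, integrated from 0 to ∞.
With ψ = A·ρ^2·e^(−ρ/λ), the integral evaluates to A²·[45·π·λ^7/2].
Hence A² = 1/[45·π·λ^7/2].
Substituting λ = 2.12 gives A² = 0.00007350, so A = 0.008574.

A ≈ 0.00857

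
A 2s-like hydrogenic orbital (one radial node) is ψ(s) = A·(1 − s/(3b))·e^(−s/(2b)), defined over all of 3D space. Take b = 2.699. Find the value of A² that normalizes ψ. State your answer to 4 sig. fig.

A^2 ≈ 0.006071

The normalization condition is ∫|ψ|² 4πs² ds = 1 from 0 to ∞.
In 3D with spherical symmetry the volume element is 4πs² ds.
Using ∫₀^∞ sⁿ e^(−αs) ds = n!/αⁿ⁺¹, ∫|ψ|² 4πs² ds = A²·(8·π·b^3/3).
Substituting b = 2.699 gives A² = 0.0060712, so A = 0.077918.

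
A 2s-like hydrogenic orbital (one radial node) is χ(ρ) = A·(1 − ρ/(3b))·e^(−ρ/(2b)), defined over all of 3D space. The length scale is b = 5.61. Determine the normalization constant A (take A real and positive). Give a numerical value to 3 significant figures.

The normalization condition is ∫|χ|² 4πρ² dρ = 1 from 0 to ∞.
In 3D with spherical symmetry the volume element is 4πρ² dρ.
∫|χ|² 4πρ² dρ = A²·(8·π·b^3/3).
So A² = (8·π·b^3/3)^(−1).
Plugging in b = 5.61 yields A = 0.02600.

A ≈ 0.0260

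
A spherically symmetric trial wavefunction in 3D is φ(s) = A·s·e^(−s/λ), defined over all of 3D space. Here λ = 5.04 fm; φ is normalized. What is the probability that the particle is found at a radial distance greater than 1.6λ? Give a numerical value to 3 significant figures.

P ≈ 0.781

P = ∫ |φ|² 4πs² ds over s > 1.6λ.
Normalization gives A² = 1/(3·π·λ^5).
Let u = s/λ; then A², 4π and the length scale all cancel, so P = ∫_{1.6}^{∞} u^4·e^(-2·u) du ÷ ∫_{0}^{∞} u^4·e^(-2·u) du.
With ∫ u^4·e^(-2·u) du = -(u^4/2 + u^3 + 3·u^2/2 + 3·u/2 + 3/4)·e^(-2·u) + C, the region integral is ≈ 0.58546 and the full one is 3/4.
The region integral divided by the full integral gives P = 0.7806.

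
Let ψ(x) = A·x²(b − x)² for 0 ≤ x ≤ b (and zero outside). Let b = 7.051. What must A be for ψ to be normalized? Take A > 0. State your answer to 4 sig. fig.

A ≈ 0.003824

The normalization condition is ∫|ψ|² dx = 1 from 0 to b.
∫|ψ|² dx = A²·(b^9/630).
So A² = (b^9/630)^(−1).
Plugging in b = 7.051 yields A = 0.0038242.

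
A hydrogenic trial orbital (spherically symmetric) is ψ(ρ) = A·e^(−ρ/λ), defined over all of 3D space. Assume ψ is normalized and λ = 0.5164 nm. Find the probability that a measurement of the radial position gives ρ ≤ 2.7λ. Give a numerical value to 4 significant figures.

Integrate the radial probability density 4πρ²|ψ|² over ρ ≤ 2.7λ.
Normalization gives A² = 1/(π·λ^3).
In terms of u = ρ/λ (A², 4π and the length scale all cancel between numerator and denominator), P = [∫_{0}^{2.7} u^2·e^(-2·u) du] / [∫_{0}^{∞} u^2·e^(-2·u) du].
An antiderivative of u^2·e^(-2·u) is -(2·u^2 + 2·u + 1)·e^(-2·u)/4; evaluating from 0 to 2.7 gives 1/4 - 1049·e^(-27/5)/200, while the full integral is 1/4.
Taking the ratio yields P = 0.90524.

P ≈ 0.9052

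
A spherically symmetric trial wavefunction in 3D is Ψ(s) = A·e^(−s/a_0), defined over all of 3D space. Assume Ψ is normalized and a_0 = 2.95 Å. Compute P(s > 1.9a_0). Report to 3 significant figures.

P ≈ 0.269

With dV = 4πs²ds, the probability is ∫|Ψ|² dV over s > 1.9a_0.
A² is fixed by ∫₀^∞ 4πs²|Ψ|² ds = 1, i.e. A² = (π·a_0^3)^(−1).
In terms of u = s/a_0 (A², 4π and the length scale all cancel between numerator and denominator), P = [∫_{1.9}^{∞} u^2·e^(-2·u) du] / [∫_{0}^{∞} u^2·e^(-2·u) du].
Using ∫ u^2·e^(-2·u) du = -(2·u^2 + 2·u + 1)·e^(-2·u)/4, the numerator is 601·e^(-19/5)/200 and the denominator is 1/4.
The region integral divided by the full integral gives P = 0.2689.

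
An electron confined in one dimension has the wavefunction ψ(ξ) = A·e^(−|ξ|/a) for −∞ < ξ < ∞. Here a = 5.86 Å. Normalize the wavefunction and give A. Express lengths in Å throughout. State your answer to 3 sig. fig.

A ≈ 0.413 Å^(-1/2)

Normalization requires ∫|ψ|² dξ = 1, integrated from −∞ to ∞.
∫|ψ|² dξ = A²·(a).
Hence A² = 1/[a].
With a = 5.86: A² = 0.1706 and A = 0.4131.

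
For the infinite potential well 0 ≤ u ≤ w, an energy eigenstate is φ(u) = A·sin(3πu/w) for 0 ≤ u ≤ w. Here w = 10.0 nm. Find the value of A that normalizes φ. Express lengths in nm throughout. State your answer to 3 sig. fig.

A ≈ 0.447 nm^(-1/2)

Normalization requires ∫|φ|² du = 1, integrated from 0 to w.
The integral (without the A² prefactor) comes out to w/2.
Plugging in w = 10.0 yields A = 0.4472.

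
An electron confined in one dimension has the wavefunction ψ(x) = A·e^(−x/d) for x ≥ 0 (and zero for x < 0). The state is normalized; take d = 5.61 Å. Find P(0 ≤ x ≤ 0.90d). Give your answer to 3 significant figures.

|ψ|² is the probability density, so P = ∫_{0}^{0.90d} |ψ|² dx.
With A² fixed by ∫|ψ|² = 1, i.e. A² = (d/2)^(−1), substitute and integrate.
In terms of u = x/d (A² and the length scale cancel between numerator and denominator), P = [∫_{0}^{0.90} e^(-2·u) du] / [∫_{0}^{∞} e^(-2·u) du].
An antiderivative of e^(-2·u) is -e^(-2·u)/2; evaluating from 0 to 0.90 gives 1/2 - e^(-9/5)/2, while the full integral is 1/2.
Taking the ratio, P = 0.8347.

P ≈ 0.835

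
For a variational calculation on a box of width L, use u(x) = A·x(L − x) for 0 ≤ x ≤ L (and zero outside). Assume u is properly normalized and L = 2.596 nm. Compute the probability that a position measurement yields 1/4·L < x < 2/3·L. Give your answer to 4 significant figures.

|u|² is the probability density, so P = ∫_{1/4·L}^{2/3·L} |u|² dx.
The normalization integral ∫|u|²dx over the whole domain equals L^5/30·A², and A² cancels in the ratio.
Substituting t = x/L, A² and the length scale cancel in the ratio: P = ∫_{1/4}^{2/3} t^2·(1 - t)^2 dt / ∫_{0}^{1} t^2·(1 - t)^2 dt.
An antiderivative of t^2·(1 - t)^2 is t^3·(6·t^2 - 15·t + 10)/30; evaluating from 1/4 to 2/3 gives ≈ 0.0228869, while the full integral is 1/30.
Evaluating gives P = 0.68661.

P ≈ 0.6866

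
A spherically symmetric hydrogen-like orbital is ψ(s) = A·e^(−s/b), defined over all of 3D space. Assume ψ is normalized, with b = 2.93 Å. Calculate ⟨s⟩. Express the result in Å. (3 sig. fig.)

⟨s⟩ ≈ 4.40 Å

The expectation value is the |ψ|²-weighted average of s: ∫ s|ψ|² 4πs² ds.
Recall ∫₀^∞ s^m e^(−s/β) ds = m!·β^(m+1), the ratio of the moment integral to the normalization integral gives ⟨s⟩ = 3·b/2.
Putting b = 2.93 gives 4.395.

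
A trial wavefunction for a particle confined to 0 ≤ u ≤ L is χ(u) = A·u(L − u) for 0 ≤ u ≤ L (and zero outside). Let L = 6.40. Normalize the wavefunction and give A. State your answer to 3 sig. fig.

Normalization requires ∫|χ|² du = 1, integrated from 0 to L.
Expanding the polynomial and integrating term by term, with χ = A·u(L − u), the integral evaluates to A²·[L^5/30].
Hence A² = 1/[L^5/30].
Substituting L = 6.40 gives A² = 0.002794, so A = 0.05286.

A ≈ 0.0529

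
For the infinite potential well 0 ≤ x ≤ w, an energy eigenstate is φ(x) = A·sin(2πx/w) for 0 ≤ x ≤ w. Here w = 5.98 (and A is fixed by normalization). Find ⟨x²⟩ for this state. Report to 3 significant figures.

⟨x²⟩ = ∫ x^2 |φ|² dx over the full domain.
Using sin²θ = (1 − cos 2θ)/2, evaluating both integrals, ⟨x²⟩ = -w^2/(8·π^2) + w^2/3.
Putting w = 5.98 gives 11.47.

⟨x^2⟩ ≈ 11.5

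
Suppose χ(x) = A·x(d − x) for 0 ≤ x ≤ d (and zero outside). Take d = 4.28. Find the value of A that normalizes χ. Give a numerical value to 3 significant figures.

A ≈ 0.145

Require ∫ |χ|² dx = 1 over the whole domain.
With χ = A·x(d − x), the integral evaluates to A²·[d^5/30].
So A² = (d^5/30)^(−1).
Plugging in d = 4.28 yields A = 0.1445.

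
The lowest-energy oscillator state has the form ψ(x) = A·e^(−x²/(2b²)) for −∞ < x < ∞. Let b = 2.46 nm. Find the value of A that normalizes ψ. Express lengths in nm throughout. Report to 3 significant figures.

Normalization requires ∫|ψ|² dx = 1, integrated from −∞ to ∞.
Carrying out the integral gives A² · √(π)·b.
Setting this equal to 1 gives A² = 1/(√(π)·b).
Substituting b = 2.46 gives A² = 0.2293, so A = 0.4789.

A ≈ 0.479 nm^(-1/2)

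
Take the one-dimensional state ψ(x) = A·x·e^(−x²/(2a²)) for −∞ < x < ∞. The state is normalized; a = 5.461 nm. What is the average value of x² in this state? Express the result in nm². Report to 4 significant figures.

⟨x^2⟩ ≈ 44.73 nm^2

⟨x²⟩ = ∫ x^2 |ψ|² dx over the full domain.
The ratio of the moment integral to the normalization integral gives ⟨x²⟩ = 3·a^2/2.
Putting a = 5.461 gives 44.734.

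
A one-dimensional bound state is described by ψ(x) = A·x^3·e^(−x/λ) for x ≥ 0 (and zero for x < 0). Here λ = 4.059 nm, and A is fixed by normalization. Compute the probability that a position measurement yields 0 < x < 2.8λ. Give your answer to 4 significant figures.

P = ∫_{0}^{2.8λ} |ψ(x)|² dx.
With A² fixed by ∫|ψ|² = 1, i.e. A² = (45·λ^7/8)^(−1), substitute and integrate.
In terms of u = x/λ (A² and the length scale cancel between numerator and denominator), P = [∫_{0}^{2.8} u^6·e^(-2·u) du] / [∫_{0}^{∞} u^6·e^(-2·u) du].
With ∫ u^6·e^(-2·u) du = -(4·u^6 + 12·u^5 + 30·u^4 + 60·u^3 + 90·u^2 + 90·u + 45)·e^(-2·u)/8 + C, the region integral is ≈ 1.85480 and the full one is 45/8.
Taking the ratio, P = 0.32974.

P ≈ 0.3297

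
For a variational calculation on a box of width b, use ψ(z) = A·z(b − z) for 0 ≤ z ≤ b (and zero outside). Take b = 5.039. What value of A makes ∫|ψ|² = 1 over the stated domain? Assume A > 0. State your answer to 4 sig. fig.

A ≈ 0.09609

Normalization requires ∫|ψ|² dz = 1, integrated from 0 to b.
Carrying out the integral gives A² · b^5/30.
Setting this equal to 1 gives A² = 1/(b^5/30).
Plugging in b = 5.039 yields A = 0.096095.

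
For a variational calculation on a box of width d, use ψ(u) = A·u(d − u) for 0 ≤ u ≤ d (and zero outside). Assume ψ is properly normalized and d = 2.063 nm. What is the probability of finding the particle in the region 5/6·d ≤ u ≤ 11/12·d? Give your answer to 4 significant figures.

P ≈ 0.03041

The probability is P = ∫ |ψ|² du over [5/6·d, 11/12·d].
Since A² = 1/(d^5/30), this is the region integral divided by the full normalization integral.
Let t = u/d; then A² and the length scale cancel, so P = ∫_{5/6}^{11/12} t^2·(1 - t)^2 dt ÷ ∫_{0}^{1} t^2·(1 - t)^2 dt.
Using ∫ t^2·(1 - t)^2 dt = t^3·(6·t^2 - 15·t + 10)/30, the numerator is ≈ 0.00101354 and the denominator is 1/30.
The result is P = 0.030406.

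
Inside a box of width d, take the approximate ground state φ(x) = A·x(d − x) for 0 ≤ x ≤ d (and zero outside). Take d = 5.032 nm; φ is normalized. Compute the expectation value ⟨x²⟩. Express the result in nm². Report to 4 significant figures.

⟨x^2⟩ ≈ 7.235 nm^2

By definition ⟨x²⟩ = ∫ x^2 |φ(x)|² dx.
Evaluating both integrals, ⟨x²⟩ = 2·d^2/7.
With d = 5.032, ⟨x^2⟩ = 7.2346.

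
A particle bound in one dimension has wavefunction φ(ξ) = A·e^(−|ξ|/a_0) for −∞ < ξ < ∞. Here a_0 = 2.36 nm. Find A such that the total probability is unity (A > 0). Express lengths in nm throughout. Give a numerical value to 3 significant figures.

A ≈ 0.651 nm^(-1/2)

We need A² ∫|f|² dξ = 1, taking the integral from −∞ to ∞.
With φ = A·e^(−|ξ|/a_0), the integral evaluates to A²·[a_0].
Hence A² = 1/[a_0].
With a_0 = 2.36: A² = 0.4237 and A = 0.6509.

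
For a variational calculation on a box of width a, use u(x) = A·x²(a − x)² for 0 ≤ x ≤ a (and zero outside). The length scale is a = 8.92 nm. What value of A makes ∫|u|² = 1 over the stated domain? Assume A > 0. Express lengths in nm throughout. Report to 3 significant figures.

We need A² ∫|f|² dx = 1, taking the integral from 0 to a.
Expanding the polynomial and integrating term by term, with u = A·x²(a − x)², the integral evaluates to A²·[a^9/630].
Hence A² = 1/[a^9/630].
Plugging in a = 8.92 yields A = 0.001327.

A ≈ 0.00133 nm^(-9/2)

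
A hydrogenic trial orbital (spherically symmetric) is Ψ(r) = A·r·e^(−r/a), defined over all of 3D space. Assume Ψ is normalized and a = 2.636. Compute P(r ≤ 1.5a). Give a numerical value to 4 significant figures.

P ≈ 0.1847

P = ∫ |Ψ|² 4πr² dr over r ≤ 1.5a.
A² is fixed by ∫₀^∞ 4πr²|Ψ|² dr = 1, i.e. A² = (3·π·a^5)^(−1).
Substituting u = r/a, A², 4π and the length scale all cancel in the ratio: P = ∫_{0}^{1.5} u^4·e^(-2·u) du / ∫_{0}^{∞} u^4·e^(-2·u) du.
An antiderivative of u^4·e^(-2·u) is -(u^4/2 + u^3 + 3·u^2/2 + 3·u/2 + 3/4)·e^(-2·u); evaluating from 0 to 1.5 gives 3/4 - 393·e^(-3)/32, while the full integral is 3/4.
The region integral divided by the full integral gives P = 0.18474.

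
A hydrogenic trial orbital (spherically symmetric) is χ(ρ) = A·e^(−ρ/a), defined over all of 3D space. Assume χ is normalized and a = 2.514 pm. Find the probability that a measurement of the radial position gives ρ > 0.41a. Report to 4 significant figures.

P ≈ 0.9497

With dV = 4πρ²dρ, the probability is ∫|χ|² dV over ρ > 0.41a.
Normalization gives A² = 1/(π·a^3).
Let u = ρ/a; then A², 4π and the length scale all cancel, so P = ∫_{0.41}^{∞} u^2·e^(-2·u) du ÷ ∫_{0}^{∞} u^2·e^(-2·u) du.
With ∫ u^2·e^(-2·u) du = -(2·u^2 + 2·u + 1)·e^(-2·u)/4 + C, the region integral is ≈ 0.237415 and the full one is 1/4.
Taking the ratio yields P = 0.94966.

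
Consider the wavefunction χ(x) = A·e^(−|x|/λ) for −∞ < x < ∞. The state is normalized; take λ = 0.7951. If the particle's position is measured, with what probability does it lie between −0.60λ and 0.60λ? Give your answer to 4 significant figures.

P ≈ 0.6988

P = ∫_{−0.60λ}^{0.60λ} |χ(x)|² dx.
With A² fixed by ∫|χ|² = 1, i.e. A² = (λ)^(−1), substitute and integrate.
By symmetry take twice the x ≥ 0 contribution in numerator and denominator; the 2's cancel. Substituting u = x/λ, A² and the length scale cancel in the ratio: P = ∫_{0}^{0.60} e^(-2·u) du / ∫_{0}^{∞} e^(-2·u) du.
An antiderivative of e^(-2·u) is -e^(-2·u)/2; evaluating from 0 to 0.60 gives 1/2 - e^(-6/5)/2, while the full integral is 1/2.
This works out to P = 0.69881.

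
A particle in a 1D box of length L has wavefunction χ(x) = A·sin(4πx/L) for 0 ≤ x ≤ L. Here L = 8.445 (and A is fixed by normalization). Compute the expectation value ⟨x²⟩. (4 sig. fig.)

⟨x²⟩ = ∫ x^2 |χ|² dx over the full domain.
Using sin²θ = (1 − cos 2θ)/2, evaluating both integrals, ⟨x²⟩ = -L^2/(32·π^2) + L^2/3.
With L = 8.445, ⟨x^2⟩ = 23.547.

⟨x^2⟩ ≈ 23.55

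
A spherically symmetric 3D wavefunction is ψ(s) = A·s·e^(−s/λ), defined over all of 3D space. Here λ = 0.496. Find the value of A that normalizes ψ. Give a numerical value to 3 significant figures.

A ≈ 1.88

The normalization condition is ∫|ψ|² 4πs² ds = 1 from 0 to ∞.
Using ∫₀^∞ sⁿ e^(−αs) ds = n!/αⁿ⁺¹, with ψ = A·s·e^(−s/λ), the integral evaluates to A²·[3·π·λ^5].
So A² = (3·π·λ^5)^(−1).
Substituting λ = 0.496 gives A² = 3.534, so A = 1.880.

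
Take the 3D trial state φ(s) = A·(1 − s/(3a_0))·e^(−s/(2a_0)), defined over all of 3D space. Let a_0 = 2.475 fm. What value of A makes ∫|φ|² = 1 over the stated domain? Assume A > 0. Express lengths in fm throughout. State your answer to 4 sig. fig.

A ≈ 0.08873 fm^(-3/2)

We need A² ∫|f|² 4πs² ds = 1, taking the integral from 0 to ∞.
Recall ∫₀^∞ s^m e^(−s/β) ds = m!·β^(m+1), the integral (without the A² prefactor) comes out to 8·π·a_0^3/3.
So A² = (8·π·a_0^3/3)^(−1).
Plugging in a_0 = 2.475 yields A = 0.088732.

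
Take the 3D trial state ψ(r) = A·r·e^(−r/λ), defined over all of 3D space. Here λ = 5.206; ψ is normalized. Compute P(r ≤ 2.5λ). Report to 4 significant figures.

With dV = 4πr²dr, the probability is ∫|ψ|² dV over r ≤ 2.5λ.
The full normalization integral is A²·[3·π·λ^5] = 1, fixing A².
Let u = r/λ; then A², 4π and the length scale all cancel, so P = ∫_{0}^{2.5} u^4·e^(-2·u) du ÷ ∫_{0}^{∞} u^4·e^(-2·u) du.
An antiderivative of u^4·e^(-2·u) is -(u^4/2 + u^3 + 3·u^2/2 + 3·u/2 + 3/4)·e^(-2·u); evaluating from 0 to 2.5 gives 3/4 - 1569·e^(-5)/32, while the full integral is 3/4.
The region integral divided by the full integral gives P = 0.55951.

P ≈ 0.5595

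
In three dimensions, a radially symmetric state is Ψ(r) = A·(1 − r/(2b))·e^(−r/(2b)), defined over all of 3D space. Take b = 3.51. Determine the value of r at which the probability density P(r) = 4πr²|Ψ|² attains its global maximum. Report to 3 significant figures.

r ≈ 18.4

Differentiate P(r) = 4πr²|Ψ|² with respect to r and set to zero.
Solving yields r = b·(√(5) + 3).
With b = 3.51, the most probable radial distance is 18.38.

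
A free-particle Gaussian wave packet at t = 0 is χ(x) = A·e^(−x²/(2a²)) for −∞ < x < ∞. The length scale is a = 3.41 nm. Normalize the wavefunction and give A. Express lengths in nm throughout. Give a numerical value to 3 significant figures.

Normalization requires ∫|χ|² dx = 1, integrated from −∞ to ∞.
Carrying out the integral gives A² · √(π)·a.
Hence A² = 1/[√(π)·a].
With a = 3.41: A² = 0.1655 and A = 0.4068.

A ≈ 0.407 nm^(-1/2)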